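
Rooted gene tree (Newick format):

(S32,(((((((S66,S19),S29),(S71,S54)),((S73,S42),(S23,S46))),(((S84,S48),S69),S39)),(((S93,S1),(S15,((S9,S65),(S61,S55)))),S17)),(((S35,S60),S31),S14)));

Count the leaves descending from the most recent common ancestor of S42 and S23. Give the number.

4

The MRCA of S42 and S23 is the node subtending ((S73,S42),(S23,S46)).
That clade contains 4 terminal taxa: S23, S42, S46, S73.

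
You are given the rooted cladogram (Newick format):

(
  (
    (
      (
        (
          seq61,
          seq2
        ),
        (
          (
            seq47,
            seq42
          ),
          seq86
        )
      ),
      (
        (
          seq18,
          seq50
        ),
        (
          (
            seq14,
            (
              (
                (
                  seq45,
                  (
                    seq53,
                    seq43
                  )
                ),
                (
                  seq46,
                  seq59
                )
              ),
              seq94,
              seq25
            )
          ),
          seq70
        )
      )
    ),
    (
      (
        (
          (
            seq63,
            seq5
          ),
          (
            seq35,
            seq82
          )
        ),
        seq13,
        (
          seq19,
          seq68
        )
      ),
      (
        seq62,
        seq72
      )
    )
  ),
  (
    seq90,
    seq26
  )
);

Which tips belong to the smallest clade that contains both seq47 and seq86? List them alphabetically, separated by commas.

seq42, seq47, seq86

Tracing seq47: it sits inside (seq47,seq42).
Tracing seq86: it sits inside ((seq47,seq42),seq86).
The smallest clade enclosing both is ((seq47,seq42),seq86); the answer is its 3 terminal taxa in alphabetical order.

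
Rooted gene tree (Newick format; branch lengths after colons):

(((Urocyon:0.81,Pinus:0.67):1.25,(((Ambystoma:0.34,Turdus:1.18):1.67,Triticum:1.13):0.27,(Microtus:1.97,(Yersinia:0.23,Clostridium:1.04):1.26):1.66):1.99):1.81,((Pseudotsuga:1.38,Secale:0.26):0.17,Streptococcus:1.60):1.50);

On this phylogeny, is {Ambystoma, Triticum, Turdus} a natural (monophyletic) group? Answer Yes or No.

The most recent common ancestor of these taxa subtends ((Ambystoma,Turdus),Triticum).
That clade has exactly 3 tips — every listed taxon and nothing else — so the group is monophyletic.

Yes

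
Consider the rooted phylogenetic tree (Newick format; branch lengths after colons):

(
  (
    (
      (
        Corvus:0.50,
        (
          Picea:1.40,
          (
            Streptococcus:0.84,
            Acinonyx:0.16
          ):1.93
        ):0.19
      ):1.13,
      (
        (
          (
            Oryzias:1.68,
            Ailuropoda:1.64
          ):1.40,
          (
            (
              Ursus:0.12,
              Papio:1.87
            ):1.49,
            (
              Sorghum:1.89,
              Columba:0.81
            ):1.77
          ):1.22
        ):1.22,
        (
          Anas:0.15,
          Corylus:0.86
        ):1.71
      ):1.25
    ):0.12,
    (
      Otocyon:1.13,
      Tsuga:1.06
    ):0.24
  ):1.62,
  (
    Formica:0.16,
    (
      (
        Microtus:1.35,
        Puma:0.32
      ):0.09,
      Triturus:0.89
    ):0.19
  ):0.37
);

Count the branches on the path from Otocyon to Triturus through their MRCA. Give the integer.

6

The MRCA of Otocyon and Triturus is the root of the tree.
From Otocyon up to that node: 3 branches. From Triturus up to the same node: 3 branches. Total: 3 + 3 = 6.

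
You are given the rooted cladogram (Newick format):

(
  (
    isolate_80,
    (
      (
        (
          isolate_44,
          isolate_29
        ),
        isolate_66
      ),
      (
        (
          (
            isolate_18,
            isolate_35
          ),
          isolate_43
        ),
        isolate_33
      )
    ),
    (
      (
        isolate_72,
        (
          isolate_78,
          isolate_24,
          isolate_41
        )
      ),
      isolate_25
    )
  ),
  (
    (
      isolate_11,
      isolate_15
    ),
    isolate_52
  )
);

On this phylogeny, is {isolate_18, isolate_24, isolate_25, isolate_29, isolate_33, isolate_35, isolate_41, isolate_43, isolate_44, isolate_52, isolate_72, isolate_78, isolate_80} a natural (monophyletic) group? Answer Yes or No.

The MRCA of the listed taxa is the root, so the smallest clade containing them is the whole tree.
That clade also contains isolate_11, isolate_15, isolate_66, which are not in the proposed group, so the group is not monophyletic.

No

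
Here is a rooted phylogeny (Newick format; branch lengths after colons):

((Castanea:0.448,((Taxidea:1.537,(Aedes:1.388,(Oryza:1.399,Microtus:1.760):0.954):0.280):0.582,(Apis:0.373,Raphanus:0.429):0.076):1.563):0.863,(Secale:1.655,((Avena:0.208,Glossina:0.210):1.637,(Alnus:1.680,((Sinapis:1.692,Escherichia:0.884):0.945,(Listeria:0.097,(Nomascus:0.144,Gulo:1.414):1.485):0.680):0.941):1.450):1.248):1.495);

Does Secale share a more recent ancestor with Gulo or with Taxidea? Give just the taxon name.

Gulo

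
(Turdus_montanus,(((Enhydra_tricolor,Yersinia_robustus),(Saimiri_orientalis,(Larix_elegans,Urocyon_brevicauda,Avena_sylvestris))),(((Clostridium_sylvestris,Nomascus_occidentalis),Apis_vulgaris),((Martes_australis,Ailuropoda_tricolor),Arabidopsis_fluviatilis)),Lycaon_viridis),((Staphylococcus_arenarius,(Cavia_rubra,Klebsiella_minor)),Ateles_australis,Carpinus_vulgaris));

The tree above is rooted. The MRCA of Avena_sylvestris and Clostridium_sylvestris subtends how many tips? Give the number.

13

The MRCA of Avena_sylvestris and Clostridium_sylvestris is the node subtending (((Enhydra_tricolor,Yersinia_robustus),(Saimiri_orientalis,(Larix_elegans,Urocyon_brevicauda,Avena_sylvestris))),(((Clostridium_sylvestris,Nomascus_occidentalis),Apis_vulgaris),((Martes_australis,Ailuropoda_tricolor),Arabidopsis_fluviatilis)),Lycaon_viridis).
That clade contains 13 terminal taxa: Ailuropoda_tricolor, Apis_vulgaris, Arabidopsis_fluviatilis, Avena_sylvestris, Clostridium_sylvestris, Enhydra_tricolor, Larix_elegans, Lycaon_viridis, Martes_australis, Nomascus_occidentalis, Saimiri_orientalis, Urocyon_brevicauda, Yersinia_robustus.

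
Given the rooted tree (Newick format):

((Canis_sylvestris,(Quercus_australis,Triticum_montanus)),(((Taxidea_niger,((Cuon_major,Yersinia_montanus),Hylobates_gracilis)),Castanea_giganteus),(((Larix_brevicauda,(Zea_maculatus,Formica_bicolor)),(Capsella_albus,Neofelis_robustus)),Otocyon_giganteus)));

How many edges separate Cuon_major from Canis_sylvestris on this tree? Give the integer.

The MRCA of Cuon_major and Canis_sylvestris is the root of the tree.
From Cuon_major up to that node: 6 branches. From Canis_sylvestris up to the same node: 2 branches. Total: 6 + 2 = 8.

8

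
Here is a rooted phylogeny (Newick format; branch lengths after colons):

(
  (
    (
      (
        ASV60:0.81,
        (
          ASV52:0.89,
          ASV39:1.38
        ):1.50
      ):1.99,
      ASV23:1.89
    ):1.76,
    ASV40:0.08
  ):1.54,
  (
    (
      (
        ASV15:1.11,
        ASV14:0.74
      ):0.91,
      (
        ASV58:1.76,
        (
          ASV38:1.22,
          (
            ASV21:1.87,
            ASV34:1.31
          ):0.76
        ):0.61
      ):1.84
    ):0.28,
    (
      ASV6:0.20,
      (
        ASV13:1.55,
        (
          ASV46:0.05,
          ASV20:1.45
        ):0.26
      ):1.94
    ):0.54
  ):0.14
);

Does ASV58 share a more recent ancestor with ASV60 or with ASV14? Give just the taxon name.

ASV14

The MRCA of ASV58 and ASV14 subtends ((ASV15,ASV14),(ASV58,(ASV38,(ASV21,ASV34)))) (6 taxa).
The MRCA of ASV58 and ASV60 is the root, subtending the entire tree (15 taxa).
The first is nested inside the second, so ASV58 shares a more recent common ancestor with ASV14.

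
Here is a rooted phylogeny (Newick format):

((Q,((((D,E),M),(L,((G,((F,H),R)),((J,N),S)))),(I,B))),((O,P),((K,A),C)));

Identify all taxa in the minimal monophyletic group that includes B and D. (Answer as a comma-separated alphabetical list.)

B, D, E, F, G, H, I, J, L, M, N, R, S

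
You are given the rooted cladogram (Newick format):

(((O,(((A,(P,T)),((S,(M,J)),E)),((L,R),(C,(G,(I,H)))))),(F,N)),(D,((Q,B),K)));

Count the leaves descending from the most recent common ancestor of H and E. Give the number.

13

The MRCA of H and E is the node subtending (((A,(P,T)),((S,(M,J)),E)),((L,R),(C,(G,(I,H))))).
That clade contains 13 terminal taxa: A, C, E, G, H, I, J, L, M, P, R, S, T.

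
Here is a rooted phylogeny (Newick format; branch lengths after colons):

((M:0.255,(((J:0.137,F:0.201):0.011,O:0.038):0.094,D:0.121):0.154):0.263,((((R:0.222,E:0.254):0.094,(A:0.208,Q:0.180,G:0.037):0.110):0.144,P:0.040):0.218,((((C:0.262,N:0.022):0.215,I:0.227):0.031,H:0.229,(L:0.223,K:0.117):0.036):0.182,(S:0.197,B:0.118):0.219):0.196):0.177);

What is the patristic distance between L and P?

0.895

The path runs L → … → MRCA → … → P; the MRCA is the node subtending ((((R,E),(A,Q,G)),P),((((C,N),I),H,(L,K)),(S,B))).
Branch lengths along that path: 0.223 + 0.036 + 0.182 + 0.196 + 0.218 + 0.040 = 0.895.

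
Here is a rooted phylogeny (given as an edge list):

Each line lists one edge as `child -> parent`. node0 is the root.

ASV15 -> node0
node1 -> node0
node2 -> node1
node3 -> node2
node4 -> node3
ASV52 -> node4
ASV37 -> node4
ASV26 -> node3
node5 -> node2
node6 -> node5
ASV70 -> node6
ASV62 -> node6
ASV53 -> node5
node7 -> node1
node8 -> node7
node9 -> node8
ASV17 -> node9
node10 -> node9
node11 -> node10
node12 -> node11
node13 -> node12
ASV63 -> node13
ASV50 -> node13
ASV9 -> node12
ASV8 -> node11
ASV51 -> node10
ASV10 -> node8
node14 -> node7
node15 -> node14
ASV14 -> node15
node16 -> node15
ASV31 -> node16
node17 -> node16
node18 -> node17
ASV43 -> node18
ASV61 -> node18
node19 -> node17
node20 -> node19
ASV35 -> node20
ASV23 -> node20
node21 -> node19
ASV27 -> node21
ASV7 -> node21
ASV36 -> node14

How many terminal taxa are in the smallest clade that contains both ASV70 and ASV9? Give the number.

The MRCA of ASV70 and ASV9 is the node subtending ((((ASV52,ASV37),ASV26),((ASV70,ASV62),ASV53)),(((ASV17,((((ASV63,ASV50),ASV9),ASV8),ASV51)),ASV10),((ASV14,(ASV31,((ASV43,ASV61),((ASV35,ASV23),(ASV27,ASV7))))),ASV36))).
That clade contains 22 terminal taxa: ASV10, ASV14, ASV17, ASV23, ASV26, ASV27, ASV31, ASV35, ASV36, ASV37, ASV43, ASV50, ASV51, ASV52, ASV53, ASV61, ASV62, ASV63, ASV7, ASV70, ASV8, ASV9.

22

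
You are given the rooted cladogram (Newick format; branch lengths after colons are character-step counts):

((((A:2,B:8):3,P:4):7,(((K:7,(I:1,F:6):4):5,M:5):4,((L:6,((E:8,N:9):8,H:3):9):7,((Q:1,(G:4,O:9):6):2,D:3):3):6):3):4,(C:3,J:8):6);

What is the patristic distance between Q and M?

21

The path runs Q → … → MRCA → … → M; the MRCA is the node subtending (((K,(I,F)),M),((L,((E,N),H)),((Q,(G,O)),D))).
Branch lengths along that path: 1 + 2 + 3 + 6 + 4 + 5 = 21.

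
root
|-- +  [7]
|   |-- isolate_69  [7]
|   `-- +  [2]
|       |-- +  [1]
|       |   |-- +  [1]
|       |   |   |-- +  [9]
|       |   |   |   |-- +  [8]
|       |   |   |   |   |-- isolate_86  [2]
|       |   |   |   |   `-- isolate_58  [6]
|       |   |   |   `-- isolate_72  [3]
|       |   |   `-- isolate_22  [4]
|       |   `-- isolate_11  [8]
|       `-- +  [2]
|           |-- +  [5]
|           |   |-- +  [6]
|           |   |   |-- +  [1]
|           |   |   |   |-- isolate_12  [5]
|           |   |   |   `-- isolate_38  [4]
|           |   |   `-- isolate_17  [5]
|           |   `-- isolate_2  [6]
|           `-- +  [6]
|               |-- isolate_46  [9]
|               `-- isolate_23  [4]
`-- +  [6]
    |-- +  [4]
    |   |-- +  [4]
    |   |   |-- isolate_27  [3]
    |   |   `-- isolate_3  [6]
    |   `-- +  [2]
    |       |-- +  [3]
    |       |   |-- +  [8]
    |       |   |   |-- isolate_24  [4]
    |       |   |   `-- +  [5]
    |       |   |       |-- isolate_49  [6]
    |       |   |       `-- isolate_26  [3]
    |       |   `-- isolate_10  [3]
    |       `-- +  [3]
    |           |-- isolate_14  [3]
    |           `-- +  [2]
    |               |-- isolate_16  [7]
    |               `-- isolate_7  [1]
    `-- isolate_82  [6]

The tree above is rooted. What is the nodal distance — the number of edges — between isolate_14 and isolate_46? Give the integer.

The MRCA of isolate_14 and isolate_46 is the root of the tree.
From isolate_14 up to that node: 5 branches. From isolate_46 up to the same node: 5 branches. Total: 5 + 5 = 10.

10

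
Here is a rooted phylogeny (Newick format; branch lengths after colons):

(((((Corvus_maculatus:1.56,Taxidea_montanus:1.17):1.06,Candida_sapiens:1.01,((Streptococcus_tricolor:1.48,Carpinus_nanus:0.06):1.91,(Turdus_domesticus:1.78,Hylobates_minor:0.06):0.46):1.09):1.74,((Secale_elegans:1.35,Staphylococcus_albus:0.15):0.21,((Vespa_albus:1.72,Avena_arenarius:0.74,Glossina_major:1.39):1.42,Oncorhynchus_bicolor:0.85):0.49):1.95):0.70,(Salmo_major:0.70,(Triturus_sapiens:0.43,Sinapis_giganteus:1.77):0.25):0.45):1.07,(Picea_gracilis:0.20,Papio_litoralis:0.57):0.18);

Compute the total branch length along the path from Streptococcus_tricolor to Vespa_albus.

11.80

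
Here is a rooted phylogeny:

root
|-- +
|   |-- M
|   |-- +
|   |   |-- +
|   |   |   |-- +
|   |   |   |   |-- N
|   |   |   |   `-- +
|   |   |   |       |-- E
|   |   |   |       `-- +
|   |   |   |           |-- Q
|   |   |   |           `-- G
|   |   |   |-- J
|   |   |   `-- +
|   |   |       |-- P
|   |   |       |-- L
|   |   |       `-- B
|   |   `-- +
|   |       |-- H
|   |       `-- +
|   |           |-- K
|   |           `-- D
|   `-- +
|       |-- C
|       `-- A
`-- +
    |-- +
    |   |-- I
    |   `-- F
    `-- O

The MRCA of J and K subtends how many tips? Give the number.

11

The MRCA of J and K is the node subtending (((N,(E,(Q,G))),J,(P,L,B)),(H,(K,D))).
That clade contains 11 terminal taxa: B, D, E, G, H, J, K, L, N, P, Q.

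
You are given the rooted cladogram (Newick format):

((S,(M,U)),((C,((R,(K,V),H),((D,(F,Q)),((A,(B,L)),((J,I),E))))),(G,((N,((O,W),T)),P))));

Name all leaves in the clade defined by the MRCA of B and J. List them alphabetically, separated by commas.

A, B, E, I, J, L

Tracing B: it sits inside (B,L).
Tracing J: it sits inside (J,I).
The smallest clade enclosing both is ((A,(B,L)),((J,I),E)); the answer is its 6 terminal taxa in alphabetical order.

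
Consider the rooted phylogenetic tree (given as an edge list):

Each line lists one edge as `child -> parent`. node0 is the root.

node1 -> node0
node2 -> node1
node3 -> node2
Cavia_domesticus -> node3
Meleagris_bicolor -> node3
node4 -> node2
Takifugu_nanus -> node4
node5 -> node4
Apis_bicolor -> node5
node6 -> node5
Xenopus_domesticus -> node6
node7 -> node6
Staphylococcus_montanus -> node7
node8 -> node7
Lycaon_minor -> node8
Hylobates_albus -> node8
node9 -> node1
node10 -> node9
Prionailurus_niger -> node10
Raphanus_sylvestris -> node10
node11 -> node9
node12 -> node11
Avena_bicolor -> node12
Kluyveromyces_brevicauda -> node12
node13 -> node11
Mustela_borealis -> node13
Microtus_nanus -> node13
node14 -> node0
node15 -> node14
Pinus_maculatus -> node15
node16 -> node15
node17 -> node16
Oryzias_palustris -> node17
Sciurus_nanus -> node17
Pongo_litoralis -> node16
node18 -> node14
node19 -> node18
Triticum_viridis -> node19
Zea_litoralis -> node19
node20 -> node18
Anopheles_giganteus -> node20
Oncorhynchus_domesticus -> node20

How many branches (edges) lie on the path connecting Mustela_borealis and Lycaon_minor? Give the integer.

11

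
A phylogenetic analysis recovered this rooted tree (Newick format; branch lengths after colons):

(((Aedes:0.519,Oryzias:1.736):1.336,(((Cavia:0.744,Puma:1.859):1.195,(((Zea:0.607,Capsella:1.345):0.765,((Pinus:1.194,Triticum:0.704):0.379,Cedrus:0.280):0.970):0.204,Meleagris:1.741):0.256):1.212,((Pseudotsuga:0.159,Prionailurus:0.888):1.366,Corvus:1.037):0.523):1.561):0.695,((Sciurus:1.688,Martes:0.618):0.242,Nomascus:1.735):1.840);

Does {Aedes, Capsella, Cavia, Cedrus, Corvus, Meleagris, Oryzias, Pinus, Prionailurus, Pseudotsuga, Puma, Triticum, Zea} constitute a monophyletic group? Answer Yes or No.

Yes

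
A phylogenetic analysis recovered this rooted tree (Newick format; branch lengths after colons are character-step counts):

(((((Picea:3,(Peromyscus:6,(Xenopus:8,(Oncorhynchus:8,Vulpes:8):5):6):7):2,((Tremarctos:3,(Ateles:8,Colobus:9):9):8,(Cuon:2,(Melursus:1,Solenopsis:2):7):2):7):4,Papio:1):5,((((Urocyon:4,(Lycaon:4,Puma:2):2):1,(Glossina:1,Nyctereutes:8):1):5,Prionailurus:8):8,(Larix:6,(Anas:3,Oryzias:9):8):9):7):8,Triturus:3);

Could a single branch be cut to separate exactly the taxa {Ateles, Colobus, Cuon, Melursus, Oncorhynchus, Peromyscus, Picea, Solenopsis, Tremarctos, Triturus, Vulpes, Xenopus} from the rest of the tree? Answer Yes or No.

The MRCA of the listed taxa is the root, so the smallest clade containing them is the whole tree.
That clade also contains Anas, Glossina, Larix, Lycaon, Nyctereutes, Oryzias, Papio, Prionailurus, Puma, Urocyon, which are not in the proposed group, so the group is not monophyletic.

No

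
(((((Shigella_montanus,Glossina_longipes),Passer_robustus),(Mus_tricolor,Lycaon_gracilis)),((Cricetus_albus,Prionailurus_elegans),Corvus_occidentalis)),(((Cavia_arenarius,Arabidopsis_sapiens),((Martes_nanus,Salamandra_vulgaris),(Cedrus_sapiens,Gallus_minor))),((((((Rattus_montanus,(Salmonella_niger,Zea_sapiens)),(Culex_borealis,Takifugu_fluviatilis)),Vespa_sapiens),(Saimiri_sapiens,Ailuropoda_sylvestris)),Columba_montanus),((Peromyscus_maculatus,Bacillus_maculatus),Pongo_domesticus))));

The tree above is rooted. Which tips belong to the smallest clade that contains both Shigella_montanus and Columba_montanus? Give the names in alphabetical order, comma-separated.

Ailuropoda_sylvestris, Arabidopsis_sapiens, Bacillus_maculatus, Cavia_arenarius, Cedrus_sapiens, Columba_montanus, Corvus_occidentalis, Cricetus_albus, Culex_borealis, Gallus_minor, Glossina_longipes, Lycaon_gracilis, Martes_nanus, Mus_tricolor, Passer_robustus, Peromyscus_maculatus, Pongo_domesticus, Prionailurus_elegans, Rattus_montanus, Saimiri_sapiens, Salamandra_vulgaris, Salmonella_niger, Shigella_montanus, Takifugu_fluviatilis, Vespa_sapiens, Zea_sapiens

Tracing Shigella_montanus: it sits inside (Shigella_montanus,Glossina_longipes).
Tracing Columba_montanus: it sits inside (((((Rattus_montanus,(Salmonella_niger,Zea_sapiens)),(Culex_borealis,Takifugu_fluviatilis)),Vespa_sapiens),(Saimiri_sapiens,Ailuropoda_sylvestris)),Columba_montanus).
The smallest clade enclosing both is the whole tree (their MRCA is the root), so the answer is all 26 tips in alphabetical order.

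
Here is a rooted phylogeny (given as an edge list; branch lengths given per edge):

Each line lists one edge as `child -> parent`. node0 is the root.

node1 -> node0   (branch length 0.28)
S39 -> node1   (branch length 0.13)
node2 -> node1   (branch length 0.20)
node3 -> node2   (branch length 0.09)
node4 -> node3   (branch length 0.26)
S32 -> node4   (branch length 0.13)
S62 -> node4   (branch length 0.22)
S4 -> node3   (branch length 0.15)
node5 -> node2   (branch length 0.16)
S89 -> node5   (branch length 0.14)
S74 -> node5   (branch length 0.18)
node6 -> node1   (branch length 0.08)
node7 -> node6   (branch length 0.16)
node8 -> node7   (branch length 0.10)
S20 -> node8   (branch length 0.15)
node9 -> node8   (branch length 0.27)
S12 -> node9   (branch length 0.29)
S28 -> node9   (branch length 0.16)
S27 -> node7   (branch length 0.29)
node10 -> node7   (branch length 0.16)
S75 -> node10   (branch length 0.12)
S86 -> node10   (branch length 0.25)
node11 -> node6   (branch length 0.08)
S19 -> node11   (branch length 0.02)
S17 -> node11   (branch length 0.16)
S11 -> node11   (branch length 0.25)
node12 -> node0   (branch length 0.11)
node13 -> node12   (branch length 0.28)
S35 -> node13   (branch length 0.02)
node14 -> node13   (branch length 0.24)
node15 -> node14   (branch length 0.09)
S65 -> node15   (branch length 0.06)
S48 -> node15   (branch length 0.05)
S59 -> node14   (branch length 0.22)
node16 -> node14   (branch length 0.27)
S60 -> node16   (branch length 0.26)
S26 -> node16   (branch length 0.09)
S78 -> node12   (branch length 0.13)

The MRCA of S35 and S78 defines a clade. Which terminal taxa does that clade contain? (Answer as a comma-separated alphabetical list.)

S26, S35, S48, S59, S60, S65, S78

Tracing S35: it sits inside (S35,((S65,S48),S59,(S60,S26))).
Tracing S78: it sits inside ((S35,((S65,S48),S59,(S60,S26))),S78).
The smallest clade enclosing both is ((S35,((S65,S48),S59,(S60,S26))),S78); the answer is its 7 terminal taxa in alphabetical order.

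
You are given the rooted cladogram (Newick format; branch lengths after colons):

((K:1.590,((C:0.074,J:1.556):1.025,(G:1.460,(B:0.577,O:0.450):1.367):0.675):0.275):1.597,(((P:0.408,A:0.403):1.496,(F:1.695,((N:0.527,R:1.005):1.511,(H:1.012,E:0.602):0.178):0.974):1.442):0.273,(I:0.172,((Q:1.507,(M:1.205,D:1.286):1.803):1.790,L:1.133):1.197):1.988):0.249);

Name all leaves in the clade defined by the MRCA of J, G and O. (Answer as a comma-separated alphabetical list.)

B, C, G, J, O

Tracing J: it sits inside (C,J).
Tracing G: it sits inside (G,(B,O)).
Tracing O: it sits inside (B,O).
The smallest clade enclosing all 3 is ((C,J),(G,(B,O))); the answer is its 5 terminal taxa in alphabetical order.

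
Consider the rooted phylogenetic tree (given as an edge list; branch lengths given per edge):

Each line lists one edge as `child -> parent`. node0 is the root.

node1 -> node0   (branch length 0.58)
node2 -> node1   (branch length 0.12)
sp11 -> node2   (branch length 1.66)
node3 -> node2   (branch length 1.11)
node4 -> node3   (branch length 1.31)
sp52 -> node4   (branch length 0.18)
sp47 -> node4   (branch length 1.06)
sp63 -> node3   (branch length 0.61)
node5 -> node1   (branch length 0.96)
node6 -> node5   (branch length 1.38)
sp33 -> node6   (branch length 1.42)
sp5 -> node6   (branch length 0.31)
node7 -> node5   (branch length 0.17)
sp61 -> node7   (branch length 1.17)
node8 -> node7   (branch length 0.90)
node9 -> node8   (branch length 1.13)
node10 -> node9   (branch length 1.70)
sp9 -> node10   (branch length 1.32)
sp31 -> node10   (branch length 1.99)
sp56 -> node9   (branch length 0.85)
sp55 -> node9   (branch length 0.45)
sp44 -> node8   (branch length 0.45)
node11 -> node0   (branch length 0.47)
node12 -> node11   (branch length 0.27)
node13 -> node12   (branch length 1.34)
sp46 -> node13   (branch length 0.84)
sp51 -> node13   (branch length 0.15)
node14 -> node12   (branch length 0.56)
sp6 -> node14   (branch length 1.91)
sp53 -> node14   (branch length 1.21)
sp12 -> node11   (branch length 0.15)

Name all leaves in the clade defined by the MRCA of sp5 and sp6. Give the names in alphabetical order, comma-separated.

Tracing sp5: it sits inside (sp33,sp5).
Tracing sp6: it sits inside (sp6,sp53).
The smallest clade enclosing both is the whole tree (their MRCA is the root), so the answer is all 17 tips in alphabetical order.

sp11, sp12, sp31, sp33, sp44, sp46, sp47, sp5, sp51, sp52, sp53, sp55, sp56, sp6, sp61, sp63, sp9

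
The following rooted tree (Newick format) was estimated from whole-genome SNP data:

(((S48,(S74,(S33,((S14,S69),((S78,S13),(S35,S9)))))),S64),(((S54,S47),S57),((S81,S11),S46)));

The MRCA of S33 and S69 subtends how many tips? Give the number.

7

The MRCA of S33 and S69 is the node subtending (S33,((S14,S69),((S78,S13),(S35,S9)))).
That clade contains 7 terminal taxa: S13, S14, S33, S35, S69, S78, S9.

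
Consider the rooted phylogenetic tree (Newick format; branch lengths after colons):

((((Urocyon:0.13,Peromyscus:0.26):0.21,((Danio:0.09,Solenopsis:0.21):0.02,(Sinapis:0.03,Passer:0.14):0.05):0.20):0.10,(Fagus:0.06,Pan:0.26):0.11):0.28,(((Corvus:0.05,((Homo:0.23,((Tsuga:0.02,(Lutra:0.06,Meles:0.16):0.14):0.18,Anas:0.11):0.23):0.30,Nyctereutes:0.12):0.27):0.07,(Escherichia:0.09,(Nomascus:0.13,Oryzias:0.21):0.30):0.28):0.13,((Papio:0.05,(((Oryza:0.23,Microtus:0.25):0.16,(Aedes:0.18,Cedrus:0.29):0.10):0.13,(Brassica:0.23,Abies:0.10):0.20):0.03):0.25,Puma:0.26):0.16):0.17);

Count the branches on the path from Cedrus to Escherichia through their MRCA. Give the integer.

The MRCA of Cedrus and Escherichia is the node subtending (((Corvus,((Homo,((Tsuga,(Lutra,Meles)),Anas)),Nyctereutes)),(Escherichia,(Nomascus,Oryzias))),((Papio,(((Oryza,Microtus),(Aedes,Cedrus)),(Brassica,Abies))),Puma)).
From Cedrus up to that node: 6 branches. From Escherichia up to the same node: 3 branches. Total: 6 + 3 = 9.

9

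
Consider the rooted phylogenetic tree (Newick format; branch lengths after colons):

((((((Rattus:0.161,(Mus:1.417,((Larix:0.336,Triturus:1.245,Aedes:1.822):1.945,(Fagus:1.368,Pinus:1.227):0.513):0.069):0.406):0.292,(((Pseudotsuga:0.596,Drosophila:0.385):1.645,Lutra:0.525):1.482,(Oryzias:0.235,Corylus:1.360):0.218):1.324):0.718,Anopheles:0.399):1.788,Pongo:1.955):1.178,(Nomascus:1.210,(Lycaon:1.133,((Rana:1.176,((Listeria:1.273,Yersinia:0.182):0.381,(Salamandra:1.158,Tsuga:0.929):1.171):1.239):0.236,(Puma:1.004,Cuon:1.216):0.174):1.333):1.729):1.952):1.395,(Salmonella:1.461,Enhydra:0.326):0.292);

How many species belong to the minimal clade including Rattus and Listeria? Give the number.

The MRCA of Rattus and Listeria is the node subtending (((((Rattus,(Mus,((Larix,Triturus,Aedes),(Fagus,Pinus)))),(((Pseudotsuga,Drosophila),Lutra),(Oryzias,Corylus))),Anopheles),Pongo),(Nomascus,(Lycaon,((Rana,((Listeria,Yersinia),(Salamandra,Tsuga))),(Puma,Cuon))))).
That clade contains 23 terminal taxa: Aedes, Anopheles, Corylus, Cuon, Drosophila, Fagus, Larix, Listeria, Lutra, Lycaon, Mus, Nomascus, Oryzias, Pinus, Pongo, Pseudotsuga, Puma, Rana, Rattus, Salamandra, Triturus, Tsuga, Yersinia.

23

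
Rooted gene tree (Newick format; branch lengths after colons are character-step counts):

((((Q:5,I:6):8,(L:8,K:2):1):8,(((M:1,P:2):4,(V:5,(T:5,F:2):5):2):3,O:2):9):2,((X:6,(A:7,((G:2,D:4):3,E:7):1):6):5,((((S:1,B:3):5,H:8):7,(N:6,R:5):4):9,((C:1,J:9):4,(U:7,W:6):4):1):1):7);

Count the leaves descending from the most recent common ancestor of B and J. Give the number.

The MRCA of B and J is the node subtending ((((S,B),H),(N,R)),((C,J),(U,W))).
That clade contains 9 terminal taxa: B, C, H, J, N, R, S, U, W.

9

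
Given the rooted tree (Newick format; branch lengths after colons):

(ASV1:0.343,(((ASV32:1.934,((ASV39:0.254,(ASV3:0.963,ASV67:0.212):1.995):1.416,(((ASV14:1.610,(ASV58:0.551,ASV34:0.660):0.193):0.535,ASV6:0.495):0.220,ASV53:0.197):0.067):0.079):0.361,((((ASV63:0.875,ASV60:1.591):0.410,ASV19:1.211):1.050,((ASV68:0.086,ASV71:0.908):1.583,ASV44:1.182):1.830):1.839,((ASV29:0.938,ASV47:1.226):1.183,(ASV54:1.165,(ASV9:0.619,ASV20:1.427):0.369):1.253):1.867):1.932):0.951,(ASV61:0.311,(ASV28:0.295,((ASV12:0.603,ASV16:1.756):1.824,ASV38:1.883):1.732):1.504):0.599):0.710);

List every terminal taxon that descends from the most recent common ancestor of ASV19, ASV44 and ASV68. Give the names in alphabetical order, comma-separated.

ASV19, ASV44, ASV60, ASV63, ASV68, ASV71

Tracing ASV19: it sits inside ((ASV63,ASV60),ASV19).
Tracing ASV44: it sits inside ((ASV68,ASV71),ASV44).
Tracing ASV68: it sits inside (ASV68,ASV71).
The smallest clade enclosing all 3 is (((ASV63,ASV60),ASV19),((ASV68,ASV71),ASV44)); the answer is its 6 terminal taxa in alphabetical order.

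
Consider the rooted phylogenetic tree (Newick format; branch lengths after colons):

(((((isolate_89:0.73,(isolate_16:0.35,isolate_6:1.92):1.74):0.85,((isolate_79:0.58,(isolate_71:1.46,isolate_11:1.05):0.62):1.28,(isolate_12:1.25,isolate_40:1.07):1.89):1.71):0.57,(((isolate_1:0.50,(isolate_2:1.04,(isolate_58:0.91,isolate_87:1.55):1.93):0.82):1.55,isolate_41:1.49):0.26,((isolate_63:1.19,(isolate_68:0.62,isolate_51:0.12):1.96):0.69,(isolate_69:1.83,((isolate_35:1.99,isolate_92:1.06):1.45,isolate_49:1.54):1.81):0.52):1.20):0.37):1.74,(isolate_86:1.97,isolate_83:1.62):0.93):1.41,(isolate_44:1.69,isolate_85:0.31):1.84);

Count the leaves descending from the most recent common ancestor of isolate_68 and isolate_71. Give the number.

20

The MRCA of isolate_68 and isolate_71 is the node subtending (((isolate_89,(isolate_16,isolate_6)),((isolate_79,(isolate_71,isolate_11)),(isolate_12,isolate_40))),(((isolate_1,(isolate_2,(isolate_58,isolate_87))),isolate_41),((isolate_63,(isolate_68,isolate_51)),(isolate_69,((isolate_35,isolate_92),isolate_49))))).
That clade contains 20 terminal taxa: isolate_1, isolate_11, isolate_12, isolate_16, isolate_2, isolate_35, isolate_40, isolate_41, isolate_49, isolate_51, isolate_58, isolate_6, isolate_63, isolate_68, isolate_69, isolate_71, isolate_79, isolate_87, isolate_89, isolate_92.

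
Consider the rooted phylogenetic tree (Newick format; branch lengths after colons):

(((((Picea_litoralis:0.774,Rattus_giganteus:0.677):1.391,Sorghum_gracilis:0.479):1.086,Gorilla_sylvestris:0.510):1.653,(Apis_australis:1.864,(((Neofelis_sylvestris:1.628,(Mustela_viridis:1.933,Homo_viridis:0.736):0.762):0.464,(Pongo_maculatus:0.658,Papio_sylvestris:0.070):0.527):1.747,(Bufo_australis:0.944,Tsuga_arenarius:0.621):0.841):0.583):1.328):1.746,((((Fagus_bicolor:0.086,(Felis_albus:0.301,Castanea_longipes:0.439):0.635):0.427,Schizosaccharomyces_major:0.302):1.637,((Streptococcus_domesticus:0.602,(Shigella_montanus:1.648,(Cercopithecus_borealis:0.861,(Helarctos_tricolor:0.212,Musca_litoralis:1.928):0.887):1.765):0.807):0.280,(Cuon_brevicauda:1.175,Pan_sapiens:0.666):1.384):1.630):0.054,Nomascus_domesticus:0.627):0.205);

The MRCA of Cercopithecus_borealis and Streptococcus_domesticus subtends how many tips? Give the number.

The MRCA of Cercopithecus_borealis and Streptococcus_domesticus is the node subtending (Streptococcus_domesticus,(Shigella_montanus,(Cercopithecus_borealis,(Helarctos_tricolor,Musca_litoralis)))).
That clade contains 5 terminal taxa: Cercopithecus_borealis, Helarctos_tricolor, Musca_litoralis, Shigella_montanus, Streptococcus_domesticus.

5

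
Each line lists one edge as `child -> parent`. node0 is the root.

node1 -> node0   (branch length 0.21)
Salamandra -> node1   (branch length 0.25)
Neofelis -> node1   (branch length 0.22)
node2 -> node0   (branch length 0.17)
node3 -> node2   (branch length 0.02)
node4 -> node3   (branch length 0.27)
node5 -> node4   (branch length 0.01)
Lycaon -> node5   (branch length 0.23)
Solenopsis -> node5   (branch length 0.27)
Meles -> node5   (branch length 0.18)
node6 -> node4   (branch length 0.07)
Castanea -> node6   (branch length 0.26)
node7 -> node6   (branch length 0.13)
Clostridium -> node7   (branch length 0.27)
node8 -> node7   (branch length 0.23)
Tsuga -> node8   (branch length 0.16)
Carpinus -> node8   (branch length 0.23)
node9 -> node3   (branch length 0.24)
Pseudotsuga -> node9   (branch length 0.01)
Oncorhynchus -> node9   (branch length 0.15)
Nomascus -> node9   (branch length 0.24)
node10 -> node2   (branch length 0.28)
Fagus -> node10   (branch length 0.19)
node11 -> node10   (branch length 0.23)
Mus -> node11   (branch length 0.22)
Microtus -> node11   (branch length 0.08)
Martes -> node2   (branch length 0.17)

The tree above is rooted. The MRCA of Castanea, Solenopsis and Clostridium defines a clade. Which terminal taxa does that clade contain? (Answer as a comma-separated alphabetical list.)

Tracing Castanea: it sits inside (Castanea,(Clostridium,(Tsuga,Carpinus))).
Tracing Solenopsis: it sits inside (Lycaon,Solenopsis,Meles).
Tracing Clostridium: it sits inside (Clostridium,(Tsuga,Carpinus)).
The smallest clade enclosing all 3 is ((Lycaon,Solenopsis,Meles),(Castanea,(Clostridium,(Tsuga,Carpinus)))); the answer is its 7 terminal taxa in alphabetical order.

Carpinus, Castanea, Clostridium, Lycaon, Meles, Solenopsis, Tsuga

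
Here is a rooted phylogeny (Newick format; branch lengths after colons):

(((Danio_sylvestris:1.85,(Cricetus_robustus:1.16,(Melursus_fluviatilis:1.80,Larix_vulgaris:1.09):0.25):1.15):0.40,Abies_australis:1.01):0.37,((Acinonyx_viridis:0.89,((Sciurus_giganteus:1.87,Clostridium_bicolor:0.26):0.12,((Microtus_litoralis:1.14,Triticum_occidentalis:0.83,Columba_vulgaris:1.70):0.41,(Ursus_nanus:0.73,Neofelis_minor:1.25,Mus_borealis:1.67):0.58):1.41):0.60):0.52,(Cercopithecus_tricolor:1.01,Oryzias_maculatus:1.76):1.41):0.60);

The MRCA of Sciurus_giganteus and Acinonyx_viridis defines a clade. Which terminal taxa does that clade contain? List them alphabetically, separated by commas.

Tracing Sciurus_giganteus: it sits inside (Sciurus_giganteus,Clostridium_bicolor).
Tracing Acinonyx_viridis: it sits inside (Acinonyx_viridis,((Sciurus_giganteus,Clostridium_bicolor),((Microtus_litoralis,Triticum_occidentalis,Columba_vulgaris),(Ursus_nanus,Neofelis_minor,Mus_borealis)))).
The smallest clade enclosing both is (Acinonyx_viridis,((Sciurus_giganteus,Clostridium_bicolor),((Microtus_litoralis,Triticum_occidentalis,Columba_vulgaris),(Ursus_nanus,Neofelis_minor,Mus_borealis)))); the answer is its 9 terminal taxa in alphabetical order.

Acinonyx_viridis, Clostridium_bicolor, Columba_vulgaris, Microtus_litoralis, Mus_borealis, Neofelis_minor, Sciurus_giganteus, Triticum_occidentalis, Ursus_nanus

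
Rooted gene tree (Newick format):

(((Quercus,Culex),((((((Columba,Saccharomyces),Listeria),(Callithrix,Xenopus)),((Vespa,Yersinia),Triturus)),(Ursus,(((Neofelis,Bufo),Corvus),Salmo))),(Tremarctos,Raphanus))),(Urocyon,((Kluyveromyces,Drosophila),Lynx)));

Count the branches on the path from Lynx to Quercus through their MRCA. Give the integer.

6

The MRCA of Lynx and Quercus is the root of the tree.
From Lynx up to that node: 3 branches. From Quercus up to the same node: 3 branches. Total: 3 + 3 = 6.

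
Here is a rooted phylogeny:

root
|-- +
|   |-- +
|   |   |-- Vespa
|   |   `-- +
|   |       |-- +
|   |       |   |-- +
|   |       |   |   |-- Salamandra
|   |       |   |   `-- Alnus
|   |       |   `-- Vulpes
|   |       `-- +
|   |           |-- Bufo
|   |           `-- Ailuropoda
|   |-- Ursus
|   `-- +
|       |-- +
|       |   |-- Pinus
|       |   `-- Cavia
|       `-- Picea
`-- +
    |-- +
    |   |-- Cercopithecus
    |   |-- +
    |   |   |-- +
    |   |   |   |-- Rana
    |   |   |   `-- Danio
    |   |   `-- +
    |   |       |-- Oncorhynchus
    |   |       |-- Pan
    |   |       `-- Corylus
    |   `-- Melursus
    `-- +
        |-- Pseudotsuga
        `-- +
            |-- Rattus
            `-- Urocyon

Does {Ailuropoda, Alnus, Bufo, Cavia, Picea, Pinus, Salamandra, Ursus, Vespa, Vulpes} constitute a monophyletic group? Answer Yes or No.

Yes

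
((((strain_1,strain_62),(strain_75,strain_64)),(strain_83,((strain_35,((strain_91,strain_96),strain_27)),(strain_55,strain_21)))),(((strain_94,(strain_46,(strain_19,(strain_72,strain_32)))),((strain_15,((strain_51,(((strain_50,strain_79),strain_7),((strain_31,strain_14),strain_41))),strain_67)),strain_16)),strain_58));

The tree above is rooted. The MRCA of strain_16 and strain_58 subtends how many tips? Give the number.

The MRCA of strain_16 and strain_58 is the node subtending (((strain_94,(strain_46,(strain_19,(strain_72,strain_32)))),((strain_15,((strain_51,(((strain_50,strain_79),strain_7),((strain_31,strain_14),strain_41))),strain_67)),strain_16)),strain_58).
That clade contains 16 terminal taxa: strain_14, strain_15, strain_16, strain_19, strain_31, strain_32, strain_41, strain_46, strain_50, strain_51, strain_58, strain_67, strain_7, strain_72, strain_79, strain_94.

16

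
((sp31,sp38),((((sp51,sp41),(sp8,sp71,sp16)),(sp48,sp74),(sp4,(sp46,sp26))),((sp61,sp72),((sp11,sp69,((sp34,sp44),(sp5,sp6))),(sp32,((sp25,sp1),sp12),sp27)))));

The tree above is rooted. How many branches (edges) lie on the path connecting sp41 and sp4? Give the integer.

5

The MRCA of sp41 and sp4 is the node subtending (((sp51,sp41),(sp8,sp71,sp16)),(sp48,sp74),(sp4,(sp46,sp26))).
From sp41 up to that node: 3 branches. From sp4 up to the same node: 2 branches. Total: 3 + 2 = 5.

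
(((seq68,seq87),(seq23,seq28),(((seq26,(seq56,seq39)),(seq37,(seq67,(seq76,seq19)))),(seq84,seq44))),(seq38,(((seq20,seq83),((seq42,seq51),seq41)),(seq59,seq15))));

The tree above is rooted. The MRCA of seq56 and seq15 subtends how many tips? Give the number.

21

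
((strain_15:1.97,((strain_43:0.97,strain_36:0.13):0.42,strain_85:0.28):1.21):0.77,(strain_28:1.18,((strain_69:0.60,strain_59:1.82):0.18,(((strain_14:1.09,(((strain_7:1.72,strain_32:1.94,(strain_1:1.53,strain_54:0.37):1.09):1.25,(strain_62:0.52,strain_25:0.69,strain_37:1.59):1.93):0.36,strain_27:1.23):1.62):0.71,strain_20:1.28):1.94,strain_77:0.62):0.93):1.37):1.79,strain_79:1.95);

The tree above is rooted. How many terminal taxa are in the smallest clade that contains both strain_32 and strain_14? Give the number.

9

The MRCA of strain_32 and strain_14 is the node subtending (strain_14,(((strain_7,strain_32,(strain_1,strain_54)),(strain_62,strain_25,strain_37)),strain_27)).
That clade contains 9 terminal taxa: strain_1, strain_14, strain_25, strain_27, strain_32, strain_37, strain_54, strain_62, strain_7.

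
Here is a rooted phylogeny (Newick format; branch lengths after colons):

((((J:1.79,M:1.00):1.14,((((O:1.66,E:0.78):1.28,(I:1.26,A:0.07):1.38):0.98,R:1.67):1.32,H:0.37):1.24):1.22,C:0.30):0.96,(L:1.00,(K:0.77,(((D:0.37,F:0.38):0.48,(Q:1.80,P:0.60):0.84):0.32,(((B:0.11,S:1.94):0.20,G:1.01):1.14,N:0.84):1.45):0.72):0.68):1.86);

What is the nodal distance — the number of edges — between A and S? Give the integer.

14

The MRCA of A and S is the root of the tree.
From A up to that node: 7 branches. From S up to the same node: 7 branches. Total: 7 + 7 = 14.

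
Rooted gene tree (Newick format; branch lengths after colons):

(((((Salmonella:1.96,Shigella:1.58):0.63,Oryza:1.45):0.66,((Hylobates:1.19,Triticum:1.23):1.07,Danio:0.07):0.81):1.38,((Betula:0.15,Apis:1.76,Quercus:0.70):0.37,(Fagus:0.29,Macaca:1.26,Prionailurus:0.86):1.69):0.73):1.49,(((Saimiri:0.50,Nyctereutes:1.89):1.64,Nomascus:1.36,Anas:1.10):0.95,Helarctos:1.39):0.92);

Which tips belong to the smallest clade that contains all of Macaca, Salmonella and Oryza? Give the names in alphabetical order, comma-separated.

Tracing Macaca: it sits inside (Fagus,Macaca,Prionailurus).
Tracing Salmonella: it sits inside (Salmonella,Shigella).
Tracing Oryza: it sits inside ((Salmonella,Shigella),Oryza).
The smallest clade enclosing all 3 is ((((Salmonella,Shigella),Oryza),((Hylobates,Triticum),Danio)),((Betula,Apis,Quercus),(Fagus,Macaca,Prionailurus))); the answer is its 12 terminal taxa in alphabetical order.

Apis, Betula, Danio, Fagus, Hylobates, Macaca, Oryza, Prionailurus, Quercus, Salmonella, Shigella, Triticum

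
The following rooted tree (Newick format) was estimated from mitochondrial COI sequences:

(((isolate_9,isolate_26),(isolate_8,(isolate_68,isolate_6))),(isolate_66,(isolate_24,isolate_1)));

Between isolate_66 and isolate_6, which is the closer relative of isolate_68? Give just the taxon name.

The MRCA of isolate_68 and isolate_6 subtends (isolate_68,isolate_6) (2 taxa).
The MRCA of isolate_68 and isolate_66 is the root, subtending the entire tree (8 taxa).
The first is nested inside the second, so isolate_68 shares a more recent common ancestor with isolate_6.

isolate_6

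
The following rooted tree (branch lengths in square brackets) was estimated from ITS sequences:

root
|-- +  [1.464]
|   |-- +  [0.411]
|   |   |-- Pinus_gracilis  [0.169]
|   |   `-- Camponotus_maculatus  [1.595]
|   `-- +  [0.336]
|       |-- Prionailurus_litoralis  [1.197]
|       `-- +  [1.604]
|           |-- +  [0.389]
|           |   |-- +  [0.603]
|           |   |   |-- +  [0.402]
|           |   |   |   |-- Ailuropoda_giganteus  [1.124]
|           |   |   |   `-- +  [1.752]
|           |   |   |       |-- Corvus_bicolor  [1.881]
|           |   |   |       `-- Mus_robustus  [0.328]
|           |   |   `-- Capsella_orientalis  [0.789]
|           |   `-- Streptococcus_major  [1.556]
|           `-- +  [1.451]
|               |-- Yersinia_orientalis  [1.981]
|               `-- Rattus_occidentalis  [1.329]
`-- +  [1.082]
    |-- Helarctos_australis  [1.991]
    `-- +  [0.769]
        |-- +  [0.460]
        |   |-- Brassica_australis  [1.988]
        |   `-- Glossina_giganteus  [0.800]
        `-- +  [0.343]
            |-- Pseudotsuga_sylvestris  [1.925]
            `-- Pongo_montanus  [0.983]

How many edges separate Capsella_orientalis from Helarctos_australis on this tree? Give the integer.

8

The MRCA of Capsella_orientalis and Helarctos_australis is the root of the tree.
From Capsella_orientalis up to that node: 6 branches. From Helarctos_australis up to the same node: 2 branches. Total: 6 + 2 = 8.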